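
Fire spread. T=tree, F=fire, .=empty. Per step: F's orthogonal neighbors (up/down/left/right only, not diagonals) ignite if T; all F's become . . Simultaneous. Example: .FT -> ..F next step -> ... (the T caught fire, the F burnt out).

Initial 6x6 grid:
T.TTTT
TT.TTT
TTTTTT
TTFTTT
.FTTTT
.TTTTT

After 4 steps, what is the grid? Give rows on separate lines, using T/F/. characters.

Step 1: 5 trees catch fire, 2 burn out
  T.TTTT
  TT.TTT
  TTFTTT
  TF.FTT
  ..FTTT
  .FTTTT
Step 2: 6 trees catch fire, 5 burn out
  T.TTTT
  TT.TTT
  TF.FTT
  F...FT
  ...FTT
  ..FTTT
Step 3: 7 trees catch fire, 6 burn out
  T.TTTT
  TF.FTT
  F...FT
  .....F
  ....FT
  ...FTT
Step 4: 6 trees catch fire, 7 burn out
  T.TFTT
  F...FT
  .....F
  ......
  .....F
  ....FT

T.TFTT
F...FT
.....F
......
.....F
....FT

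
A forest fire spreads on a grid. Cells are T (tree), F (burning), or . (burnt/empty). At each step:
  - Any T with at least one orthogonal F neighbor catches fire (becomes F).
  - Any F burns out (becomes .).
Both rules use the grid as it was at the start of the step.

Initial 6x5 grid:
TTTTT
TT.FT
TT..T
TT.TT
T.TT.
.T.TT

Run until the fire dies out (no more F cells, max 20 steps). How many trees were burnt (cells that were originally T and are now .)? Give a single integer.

Answer: 20

Derivation:
Step 1: +2 fires, +1 burnt (F count now 2)
Step 2: +3 fires, +2 burnt (F count now 3)
Step 3: +2 fires, +3 burnt (F count now 2)
Step 4: +3 fires, +2 burnt (F count now 3)
Step 5: +3 fires, +3 burnt (F count now 3)
Step 6: +4 fires, +3 burnt (F count now 4)
Step 7: +2 fires, +4 burnt (F count now 2)
Step 8: +1 fires, +2 burnt (F count now 1)
Step 9: +0 fires, +1 burnt (F count now 0)
Fire out after step 9
Initially T: 21, now '.': 29
Total burnt (originally-T cells now '.'): 20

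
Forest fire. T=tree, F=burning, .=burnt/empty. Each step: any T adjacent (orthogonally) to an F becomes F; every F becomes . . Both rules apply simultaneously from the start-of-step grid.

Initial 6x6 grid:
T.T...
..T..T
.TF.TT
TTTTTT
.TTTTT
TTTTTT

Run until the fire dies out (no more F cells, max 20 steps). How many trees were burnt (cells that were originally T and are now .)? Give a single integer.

Answer: 23

Derivation:
Step 1: +3 fires, +1 burnt (F count now 3)
Step 2: +4 fires, +3 burnt (F count now 4)
Step 3: +5 fires, +4 burnt (F count now 5)
Step 4: +5 fires, +5 burnt (F count now 5)
Step 5: +4 fires, +5 burnt (F count now 4)
Step 6: +2 fires, +4 burnt (F count now 2)
Step 7: +0 fires, +2 burnt (F count now 0)
Fire out after step 7
Initially T: 24, now '.': 35
Total burnt (originally-T cells now '.'): 23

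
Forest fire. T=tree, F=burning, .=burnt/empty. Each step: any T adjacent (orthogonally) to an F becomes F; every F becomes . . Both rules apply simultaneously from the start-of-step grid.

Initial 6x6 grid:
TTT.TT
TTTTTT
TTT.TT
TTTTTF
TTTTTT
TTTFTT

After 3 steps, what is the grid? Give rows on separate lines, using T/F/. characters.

Step 1: 6 trees catch fire, 2 burn out
  TTT.TT
  TTTTTT
  TTT.TF
  TTTTF.
  TTTFTF
  TTF.FT
Step 2: 7 trees catch fire, 6 burn out
  TTT.TT
  TTTTTF
  TTT.F.
  TTTF..
  TTF.F.
  TF...F
Step 3: 5 trees catch fire, 7 burn out
  TTT.TF
  TTTTF.
  TTT...
  TTF...
  TF....
  F.....

TTT.TF
TTTTF.
TTT...
TTF...
TF....
F.....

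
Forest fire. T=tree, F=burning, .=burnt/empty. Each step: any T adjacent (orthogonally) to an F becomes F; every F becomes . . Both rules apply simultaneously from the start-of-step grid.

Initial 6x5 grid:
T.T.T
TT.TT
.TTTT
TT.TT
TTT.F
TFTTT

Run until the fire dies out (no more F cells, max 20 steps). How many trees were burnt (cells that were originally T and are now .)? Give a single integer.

Answer: 21

Derivation:
Step 1: +5 fires, +2 burnt (F count now 5)
Step 2: +6 fires, +5 burnt (F count now 6)
Step 3: +4 fires, +6 burnt (F count now 4)
Step 4: +4 fires, +4 burnt (F count now 4)
Step 5: +1 fires, +4 burnt (F count now 1)
Step 6: +1 fires, +1 burnt (F count now 1)
Step 7: +0 fires, +1 burnt (F count now 0)
Fire out after step 7
Initially T: 22, now '.': 29
Total burnt (originally-T cells now '.'): 21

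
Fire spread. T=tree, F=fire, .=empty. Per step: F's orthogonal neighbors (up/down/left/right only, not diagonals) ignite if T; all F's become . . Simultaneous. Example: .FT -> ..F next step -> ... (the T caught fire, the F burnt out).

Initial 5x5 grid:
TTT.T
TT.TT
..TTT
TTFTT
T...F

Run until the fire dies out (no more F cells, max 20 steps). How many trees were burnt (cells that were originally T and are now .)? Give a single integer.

Answer: 11

Derivation:
Step 1: +4 fires, +2 burnt (F count now 4)
Step 2: +3 fires, +4 burnt (F count now 3)
Step 3: +3 fires, +3 burnt (F count now 3)
Step 4: +1 fires, +3 burnt (F count now 1)
Step 5: +0 fires, +1 burnt (F count now 0)
Fire out after step 5
Initially T: 16, now '.': 20
Total burnt (originally-T cells now '.'): 11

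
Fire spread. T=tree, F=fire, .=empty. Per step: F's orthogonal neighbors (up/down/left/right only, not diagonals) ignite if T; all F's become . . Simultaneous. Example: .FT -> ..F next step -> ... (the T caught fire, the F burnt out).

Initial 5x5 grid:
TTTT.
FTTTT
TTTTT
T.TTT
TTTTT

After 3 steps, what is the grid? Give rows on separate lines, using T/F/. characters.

Step 1: 3 trees catch fire, 1 burn out
  FTTT.
  .FTTT
  FTTTT
  T.TTT
  TTTTT
Step 2: 4 trees catch fire, 3 burn out
  .FTT.
  ..FTT
  .FTTT
  F.TTT
  TTTTT
Step 3: 4 trees catch fire, 4 burn out
  ..FT.
  ...FT
  ..FTT
  ..TTT
  FTTTT

..FT.
...FT
..FTT
..TTT
FTTTT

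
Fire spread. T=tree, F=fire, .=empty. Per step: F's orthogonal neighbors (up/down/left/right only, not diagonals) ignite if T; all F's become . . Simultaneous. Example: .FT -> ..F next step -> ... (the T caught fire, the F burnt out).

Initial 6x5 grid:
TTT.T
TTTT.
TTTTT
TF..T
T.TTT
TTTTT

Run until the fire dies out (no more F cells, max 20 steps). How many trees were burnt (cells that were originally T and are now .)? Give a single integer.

Answer: 23

Derivation:
Step 1: +2 fires, +1 burnt (F count now 2)
Step 2: +4 fires, +2 burnt (F count now 4)
Step 3: +5 fires, +4 burnt (F count now 5)
Step 4: +5 fires, +5 burnt (F count now 5)
Step 5: +2 fires, +5 burnt (F count now 2)
Step 6: +3 fires, +2 burnt (F count now 3)
Step 7: +2 fires, +3 burnt (F count now 2)
Step 8: +0 fires, +2 burnt (F count now 0)
Fire out after step 8
Initially T: 24, now '.': 29
Total burnt (originally-T cells now '.'): 23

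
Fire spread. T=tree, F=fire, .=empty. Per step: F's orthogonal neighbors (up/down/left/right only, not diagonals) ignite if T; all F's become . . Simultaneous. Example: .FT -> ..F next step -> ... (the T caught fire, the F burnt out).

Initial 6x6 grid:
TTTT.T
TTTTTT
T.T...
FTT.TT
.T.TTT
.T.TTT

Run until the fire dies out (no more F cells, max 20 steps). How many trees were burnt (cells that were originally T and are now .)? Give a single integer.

Answer: 17

Derivation:
Step 1: +2 fires, +1 burnt (F count now 2)
Step 2: +3 fires, +2 burnt (F count now 3)
Step 3: +4 fires, +3 burnt (F count now 4)
Step 4: +2 fires, +4 burnt (F count now 2)
Step 5: +2 fires, +2 burnt (F count now 2)
Step 6: +2 fires, +2 burnt (F count now 2)
Step 7: +1 fires, +2 burnt (F count now 1)
Step 8: +1 fires, +1 burnt (F count now 1)
Step 9: +0 fires, +1 burnt (F count now 0)
Fire out after step 9
Initially T: 25, now '.': 28
Total burnt (originally-T cells now '.'): 17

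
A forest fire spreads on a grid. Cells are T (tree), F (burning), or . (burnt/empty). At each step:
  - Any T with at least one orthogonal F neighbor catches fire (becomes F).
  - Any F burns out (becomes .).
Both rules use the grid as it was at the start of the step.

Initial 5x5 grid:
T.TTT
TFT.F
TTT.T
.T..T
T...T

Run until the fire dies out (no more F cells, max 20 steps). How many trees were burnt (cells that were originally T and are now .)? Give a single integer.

Step 1: +5 fires, +2 burnt (F count now 5)
Step 2: +7 fires, +5 burnt (F count now 7)
Step 3: +1 fires, +7 burnt (F count now 1)
Step 4: +0 fires, +1 burnt (F count now 0)
Fire out after step 4
Initially T: 14, now '.': 24
Total burnt (originally-T cells now '.'): 13

Answer: 13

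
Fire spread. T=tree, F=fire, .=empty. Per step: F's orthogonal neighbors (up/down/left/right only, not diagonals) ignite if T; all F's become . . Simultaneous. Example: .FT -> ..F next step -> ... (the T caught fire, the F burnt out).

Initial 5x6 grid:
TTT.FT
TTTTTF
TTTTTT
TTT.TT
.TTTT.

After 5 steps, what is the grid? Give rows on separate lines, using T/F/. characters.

Step 1: 3 trees catch fire, 2 burn out
  TTT..F
  TTTTF.
  TTTTTF
  TTT.TT
  .TTTT.
Step 2: 3 trees catch fire, 3 burn out
  TTT...
  TTTF..
  TTTTF.
  TTT.TF
  .TTTT.
Step 3: 3 trees catch fire, 3 burn out
  TTT...
  TTF...
  TTTF..
  TTT.F.
  .TTTT.
Step 4: 4 trees catch fire, 3 burn out
  TTF...
  TF....
  TTF...
  TTT...
  .TTTF.
Step 5: 5 trees catch fire, 4 burn out
  TF....
  F.....
  TF....
  TTF...
  .TTF..

TF....
F.....
TF....
TTF...
.TTF..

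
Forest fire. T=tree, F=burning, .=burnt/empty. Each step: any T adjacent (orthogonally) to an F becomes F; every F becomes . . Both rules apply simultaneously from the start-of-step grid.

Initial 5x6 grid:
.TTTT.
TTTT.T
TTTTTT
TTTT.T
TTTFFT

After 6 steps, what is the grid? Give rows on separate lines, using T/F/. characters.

Step 1: 3 trees catch fire, 2 burn out
  .TTTT.
  TTTT.T
  TTTTTT
  TTTF.T
  TTF..F
Step 2: 4 trees catch fire, 3 burn out
  .TTTT.
  TTTT.T
  TTTFTT
  TTF..F
  TF....
Step 3: 6 trees catch fire, 4 burn out
  .TTTT.
  TTTF.T
  TTF.FF
  TF....
  F.....
Step 4: 5 trees catch fire, 6 burn out
  .TTFT.
  TTF..F
  TF....
  F.....
  ......
Step 5: 4 trees catch fire, 5 burn out
  .TF.F.
  TF....
  F.....
  ......
  ......
Step 6: 2 trees catch fire, 4 burn out
  .F....
  F.....
  ......
  ......
  ......

.F....
F.....
......
......
......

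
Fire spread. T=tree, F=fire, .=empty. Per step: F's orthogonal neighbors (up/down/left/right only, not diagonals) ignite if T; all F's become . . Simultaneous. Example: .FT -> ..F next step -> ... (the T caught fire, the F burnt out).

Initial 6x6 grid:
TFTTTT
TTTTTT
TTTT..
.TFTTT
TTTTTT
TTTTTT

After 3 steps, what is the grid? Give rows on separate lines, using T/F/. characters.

Step 1: 7 trees catch fire, 2 burn out
  F.FTTT
  TFTTTT
  TTFT..
  .F.FTT
  TTFTTT
  TTTTTT
Step 2: 9 trees catch fire, 7 burn out
  ...FTT
  F.FTTT
  TF.F..
  ....FT
  TF.FTT
  TTFTTT
Step 3: 8 trees catch fire, 9 burn out
  ....FT
  ...FTT
  F.....
  .....F
  F...FT
  TF.FTT

....FT
...FTT
F.....
.....F
F...FT
TF.FTT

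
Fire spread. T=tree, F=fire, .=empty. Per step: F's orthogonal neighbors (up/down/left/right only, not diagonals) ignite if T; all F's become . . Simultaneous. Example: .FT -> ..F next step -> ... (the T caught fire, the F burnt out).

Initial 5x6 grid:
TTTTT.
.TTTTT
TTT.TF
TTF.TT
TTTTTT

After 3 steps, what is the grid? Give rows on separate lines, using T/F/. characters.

Step 1: 6 trees catch fire, 2 burn out
  TTTTT.
  .TTTTF
  TTF.F.
  TF..TF
  TTFTTT
Step 2: 8 trees catch fire, 6 burn out
  TTTTT.
  .TFTF.
  TF....
  F...F.
  TF.FTF
Step 3: 7 trees catch fire, 8 burn out
  TTFTF.
  .F.F..
  F.....
  ......
  F...F.

TTFTF.
.F.F..
F.....
......
F...F.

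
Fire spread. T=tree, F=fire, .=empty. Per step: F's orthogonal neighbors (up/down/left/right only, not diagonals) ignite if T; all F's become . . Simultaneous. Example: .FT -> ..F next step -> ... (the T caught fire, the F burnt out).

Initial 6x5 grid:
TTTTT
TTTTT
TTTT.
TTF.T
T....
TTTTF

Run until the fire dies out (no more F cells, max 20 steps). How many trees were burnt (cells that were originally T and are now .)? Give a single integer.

Step 1: +3 fires, +2 burnt (F count now 3)
Step 2: +5 fires, +3 burnt (F count now 5)
Step 3: +6 fires, +5 burnt (F count now 6)
Step 4: +5 fires, +6 burnt (F count now 5)
Step 5: +2 fires, +5 burnt (F count now 2)
Step 6: +0 fires, +2 burnt (F count now 0)
Fire out after step 6
Initially T: 22, now '.': 29
Total burnt (originally-T cells now '.'): 21

Answer: 21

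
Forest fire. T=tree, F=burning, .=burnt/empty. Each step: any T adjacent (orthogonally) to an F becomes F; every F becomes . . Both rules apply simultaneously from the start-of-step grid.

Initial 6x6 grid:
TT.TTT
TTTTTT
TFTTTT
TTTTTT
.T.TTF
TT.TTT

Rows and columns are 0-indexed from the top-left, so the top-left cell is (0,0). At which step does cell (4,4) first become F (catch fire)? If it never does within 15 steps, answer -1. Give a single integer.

Step 1: cell (4,4)='F' (+7 fires, +2 burnt)
  -> target ignites at step 1
Step 2: cell (4,4)='.' (+11 fires, +7 burnt)
Step 3: cell (4,4)='.' (+7 fires, +11 burnt)
Step 4: cell (4,4)='.' (+4 fires, +7 burnt)
Step 5: cell (4,4)='.' (+1 fires, +4 burnt)
Step 6: cell (4,4)='.' (+0 fires, +1 burnt)
  fire out at step 6

1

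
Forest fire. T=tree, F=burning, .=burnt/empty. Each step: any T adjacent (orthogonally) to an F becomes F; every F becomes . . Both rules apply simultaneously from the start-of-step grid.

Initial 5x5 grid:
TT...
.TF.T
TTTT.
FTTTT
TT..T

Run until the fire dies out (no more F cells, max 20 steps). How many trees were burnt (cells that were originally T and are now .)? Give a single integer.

Answer: 14

Derivation:
Step 1: +5 fires, +2 burnt (F count now 5)
Step 2: +5 fires, +5 burnt (F count now 5)
Step 3: +2 fires, +5 burnt (F count now 2)
Step 4: +1 fires, +2 burnt (F count now 1)
Step 5: +1 fires, +1 burnt (F count now 1)
Step 6: +0 fires, +1 burnt (F count now 0)
Fire out after step 6
Initially T: 15, now '.': 24
Total burnt (originally-T cells now '.'): 14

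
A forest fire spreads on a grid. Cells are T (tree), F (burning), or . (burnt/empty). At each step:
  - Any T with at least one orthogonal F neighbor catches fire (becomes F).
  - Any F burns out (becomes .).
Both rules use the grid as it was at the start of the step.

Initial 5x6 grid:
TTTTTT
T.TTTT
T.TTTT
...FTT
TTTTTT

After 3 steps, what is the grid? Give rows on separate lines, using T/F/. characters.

Step 1: 3 trees catch fire, 1 burn out
  TTTTTT
  T.TTTT
  T.TFTT
  ....FT
  TTTFTT
Step 2: 6 trees catch fire, 3 burn out
  TTTTTT
  T.TFTT
  T.F.FT
  .....F
  TTF.FT
Step 3: 6 trees catch fire, 6 burn out
  TTTFTT
  T.F.FT
  T....F
  ......
  TF...F

TTTFTT
T.F.FT
T....F
......
TF...F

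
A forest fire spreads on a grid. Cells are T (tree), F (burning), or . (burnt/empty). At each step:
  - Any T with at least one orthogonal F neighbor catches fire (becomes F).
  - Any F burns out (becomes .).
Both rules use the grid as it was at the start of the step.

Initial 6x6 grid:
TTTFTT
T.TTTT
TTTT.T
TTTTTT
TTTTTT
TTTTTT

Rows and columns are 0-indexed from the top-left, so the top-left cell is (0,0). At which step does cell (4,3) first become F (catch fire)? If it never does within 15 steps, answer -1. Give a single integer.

Step 1: cell (4,3)='T' (+3 fires, +1 burnt)
Step 2: cell (4,3)='T' (+5 fires, +3 burnt)
Step 3: cell (4,3)='T' (+4 fires, +5 burnt)
Step 4: cell (4,3)='F' (+6 fires, +4 burnt)
  -> target ignites at step 4
Step 5: cell (4,3)='.' (+6 fires, +6 burnt)
Step 6: cell (4,3)='.' (+5 fires, +6 burnt)
Step 7: cell (4,3)='.' (+3 fires, +5 burnt)
Step 8: cell (4,3)='.' (+1 fires, +3 burnt)
Step 9: cell (4,3)='.' (+0 fires, +1 burnt)
  fire out at step 9

4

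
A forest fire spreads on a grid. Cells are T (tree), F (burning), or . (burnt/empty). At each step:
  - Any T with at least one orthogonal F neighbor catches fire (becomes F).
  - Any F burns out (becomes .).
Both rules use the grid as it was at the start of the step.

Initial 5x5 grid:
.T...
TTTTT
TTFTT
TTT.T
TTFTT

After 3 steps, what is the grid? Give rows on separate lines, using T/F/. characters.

Step 1: 6 trees catch fire, 2 burn out
  .T...
  TTFTT
  TF.FT
  TTF.T
  TF.FT
Step 2: 7 trees catch fire, 6 burn out
  .T...
  TF.FT
  F...F
  TF..T
  F...F
Step 3: 5 trees catch fire, 7 burn out
  .F...
  F...F
  .....
  F...F
  .....

.F...
F...F
.....
F...F
.....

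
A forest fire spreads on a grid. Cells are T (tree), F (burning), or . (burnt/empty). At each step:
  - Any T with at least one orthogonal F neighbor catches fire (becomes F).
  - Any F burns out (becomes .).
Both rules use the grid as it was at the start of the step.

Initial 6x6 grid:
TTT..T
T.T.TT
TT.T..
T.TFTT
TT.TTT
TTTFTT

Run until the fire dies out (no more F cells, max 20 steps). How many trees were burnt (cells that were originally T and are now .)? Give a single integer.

Answer: 22

Derivation:
Step 1: +6 fires, +2 burnt (F count now 6)
Step 2: +4 fires, +6 burnt (F count now 4)
Step 3: +3 fires, +4 burnt (F count now 3)
Step 4: +1 fires, +3 burnt (F count now 1)
Step 5: +1 fires, +1 burnt (F count now 1)
Step 6: +1 fires, +1 burnt (F count now 1)
Step 7: +2 fires, +1 burnt (F count now 2)
Step 8: +1 fires, +2 burnt (F count now 1)
Step 9: +1 fires, +1 burnt (F count now 1)
Step 10: +1 fires, +1 burnt (F count now 1)
Step 11: +1 fires, +1 burnt (F count now 1)
Step 12: +0 fires, +1 burnt (F count now 0)
Fire out after step 12
Initially T: 25, now '.': 33
Total burnt (originally-T cells now '.'): 22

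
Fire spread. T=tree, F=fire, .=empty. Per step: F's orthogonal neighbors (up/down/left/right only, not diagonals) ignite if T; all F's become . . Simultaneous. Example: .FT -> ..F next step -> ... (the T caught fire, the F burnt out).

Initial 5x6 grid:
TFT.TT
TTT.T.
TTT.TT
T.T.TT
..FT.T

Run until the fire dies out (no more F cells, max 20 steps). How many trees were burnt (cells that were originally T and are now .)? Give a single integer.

Answer: 11

Derivation:
Step 1: +5 fires, +2 burnt (F count now 5)
Step 2: +4 fires, +5 burnt (F count now 4)
Step 3: +1 fires, +4 burnt (F count now 1)
Step 4: +1 fires, +1 burnt (F count now 1)
Step 5: +0 fires, +1 burnt (F count now 0)
Fire out after step 5
Initially T: 19, now '.': 22
Total burnt (originally-T cells now '.'): 11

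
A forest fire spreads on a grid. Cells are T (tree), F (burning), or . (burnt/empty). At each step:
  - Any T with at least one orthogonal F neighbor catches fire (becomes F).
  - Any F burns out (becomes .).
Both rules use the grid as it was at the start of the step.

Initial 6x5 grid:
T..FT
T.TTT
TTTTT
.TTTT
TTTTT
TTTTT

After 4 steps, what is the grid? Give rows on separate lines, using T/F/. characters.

Step 1: 2 trees catch fire, 1 burn out
  T...F
  T.TFT
  TTTTT
  .TTTT
  TTTTT
  TTTTT
Step 2: 3 trees catch fire, 2 burn out
  T....
  T.F.F
  TTTFT
  .TTTT
  TTTTT
  TTTTT
Step 3: 3 trees catch fire, 3 burn out
  T....
  T....
  TTF.F
  .TTFT
  TTTTT
  TTTTT
Step 4: 4 trees catch fire, 3 burn out
  T....
  T....
  TF...
  .TF.F
  TTTFT
  TTTTT

T....
T....
TF...
.TF.F
TTTFT
TTTTT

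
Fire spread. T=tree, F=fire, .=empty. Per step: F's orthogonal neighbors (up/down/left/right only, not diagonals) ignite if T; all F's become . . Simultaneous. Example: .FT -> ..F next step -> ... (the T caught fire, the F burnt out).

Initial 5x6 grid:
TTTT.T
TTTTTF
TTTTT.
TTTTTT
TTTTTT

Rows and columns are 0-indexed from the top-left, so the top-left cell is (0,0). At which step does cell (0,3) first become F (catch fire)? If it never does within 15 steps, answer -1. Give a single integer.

Step 1: cell (0,3)='T' (+2 fires, +1 burnt)
Step 2: cell (0,3)='T' (+2 fires, +2 burnt)
Step 3: cell (0,3)='F' (+4 fires, +2 burnt)
  -> target ignites at step 3
Step 4: cell (0,3)='.' (+6 fires, +4 burnt)
Step 5: cell (0,3)='.' (+6 fires, +6 burnt)
Step 6: cell (0,3)='.' (+4 fires, +6 burnt)
Step 7: cell (0,3)='.' (+2 fires, +4 burnt)
Step 8: cell (0,3)='.' (+1 fires, +2 burnt)
Step 9: cell (0,3)='.' (+0 fires, +1 burnt)
  fire out at step 9

3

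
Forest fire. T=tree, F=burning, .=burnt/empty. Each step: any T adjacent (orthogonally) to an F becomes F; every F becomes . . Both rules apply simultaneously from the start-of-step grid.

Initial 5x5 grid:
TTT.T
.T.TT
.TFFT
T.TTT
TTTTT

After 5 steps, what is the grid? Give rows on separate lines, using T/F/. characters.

Step 1: 5 trees catch fire, 2 burn out
  TTT.T
  .T.FT
  .F..F
  T.FFT
  TTTTT
Step 2: 5 trees catch fire, 5 burn out
  TTT.T
  .F..F
  .....
  T...F
  TTFFT
Step 3: 4 trees catch fire, 5 burn out
  TFT.F
  .....
  .....
  T....
  TF..F
Step 4: 3 trees catch fire, 4 burn out
  F.F..
  .....
  .....
  T....
  F....
Step 5: 1 trees catch fire, 3 burn out
  .....
  .....
  .....
  F....
  .....

.....
.....
.....
F....
.....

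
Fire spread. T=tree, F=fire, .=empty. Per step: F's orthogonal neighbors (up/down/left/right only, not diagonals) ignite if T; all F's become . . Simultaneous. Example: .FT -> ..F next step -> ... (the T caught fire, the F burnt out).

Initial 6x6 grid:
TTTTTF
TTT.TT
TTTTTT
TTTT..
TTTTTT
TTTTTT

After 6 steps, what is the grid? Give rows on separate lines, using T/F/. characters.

Step 1: 2 trees catch fire, 1 burn out
  TTTTF.
  TTT.TF
  TTTTTT
  TTTT..
  TTTTTT
  TTTTTT
Step 2: 3 trees catch fire, 2 burn out
  TTTF..
  TTT.F.
  TTTTTF
  TTTT..
  TTTTTT
  TTTTTT
Step 3: 2 trees catch fire, 3 burn out
  TTF...
  TTT...
  TTTTF.
  TTTT..
  TTTTTT
  TTTTTT
Step 4: 3 trees catch fire, 2 burn out
  TF....
  TTF...
  TTTF..
  TTTT..
  TTTTTT
  TTTTTT
Step 5: 4 trees catch fire, 3 burn out
  F.....
  TF....
  TTF...
  TTTF..
  TTTTTT
  TTTTTT
Step 6: 4 trees catch fire, 4 burn out
  ......
  F.....
  TF....
  TTF...
  TTTFTT
  TTTTTT

......
F.....
TF....
TTF...
TTTFTT
TTTTTT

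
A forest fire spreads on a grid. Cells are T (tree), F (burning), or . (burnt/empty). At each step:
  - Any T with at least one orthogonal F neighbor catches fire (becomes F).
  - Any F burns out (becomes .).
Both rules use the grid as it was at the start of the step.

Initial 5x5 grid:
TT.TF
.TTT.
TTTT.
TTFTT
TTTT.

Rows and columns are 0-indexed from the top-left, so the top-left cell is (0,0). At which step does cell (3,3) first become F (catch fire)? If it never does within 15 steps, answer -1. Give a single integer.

Step 1: cell (3,3)='F' (+5 fires, +2 burnt)
  -> target ignites at step 1
Step 2: cell (3,3)='.' (+8 fires, +5 burnt)
Step 3: cell (3,3)='.' (+3 fires, +8 burnt)
Step 4: cell (3,3)='.' (+1 fires, +3 burnt)
Step 5: cell (3,3)='.' (+1 fires, +1 burnt)
Step 6: cell (3,3)='.' (+0 fires, +1 burnt)
  fire out at step 6

1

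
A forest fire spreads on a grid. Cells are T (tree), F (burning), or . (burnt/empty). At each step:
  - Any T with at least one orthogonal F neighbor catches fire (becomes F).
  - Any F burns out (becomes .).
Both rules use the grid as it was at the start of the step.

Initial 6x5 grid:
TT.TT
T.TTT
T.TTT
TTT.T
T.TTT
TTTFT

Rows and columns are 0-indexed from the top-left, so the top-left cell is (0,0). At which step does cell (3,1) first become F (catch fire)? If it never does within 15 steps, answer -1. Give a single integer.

Step 1: cell (3,1)='T' (+3 fires, +1 burnt)
Step 2: cell (3,1)='T' (+3 fires, +3 burnt)
Step 3: cell (3,1)='T' (+3 fires, +3 burnt)
Step 4: cell (3,1)='F' (+4 fires, +3 burnt)
  -> target ignites at step 4
Step 5: cell (3,1)='.' (+4 fires, +4 burnt)
Step 6: cell (3,1)='.' (+3 fires, +4 burnt)
Step 7: cell (3,1)='.' (+2 fires, +3 burnt)
Step 8: cell (3,1)='.' (+1 fires, +2 burnt)
Step 9: cell (3,1)='.' (+1 fires, +1 burnt)
Step 10: cell (3,1)='.' (+0 fires, +1 burnt)
  fire out at step 10

4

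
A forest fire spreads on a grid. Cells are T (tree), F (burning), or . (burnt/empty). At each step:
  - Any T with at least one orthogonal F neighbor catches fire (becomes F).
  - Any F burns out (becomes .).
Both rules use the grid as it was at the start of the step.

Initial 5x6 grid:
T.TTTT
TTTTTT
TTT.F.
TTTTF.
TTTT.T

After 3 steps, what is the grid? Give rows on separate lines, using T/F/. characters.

Step 1: 2 trees catch fire, 2 burn out
  T.TTTT
  TTTTFT
  TTT...
  TTTF..
  TTTT.T
Step 2: 5 trees catch fire, 2 burn out
  T.TTFT
  TTTF.F
  TTT...
  TTF...
  TTTF.T
Step 3: 6 trees catch fire, 5 burn out
  T.TF.F
  TTF...
  TTF...
  TF....
  TTF..T

T.TF.F
TTF...
TTF...
TF....
TTF..T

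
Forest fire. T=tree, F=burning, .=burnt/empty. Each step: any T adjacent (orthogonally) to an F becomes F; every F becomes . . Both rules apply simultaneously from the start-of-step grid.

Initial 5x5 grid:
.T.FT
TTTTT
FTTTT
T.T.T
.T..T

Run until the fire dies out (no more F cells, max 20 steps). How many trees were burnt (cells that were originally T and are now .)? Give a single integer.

Answer: 15

Derivation:
Step 1: +5 fires, +2 burnt (F count now 5)
Step 2: +5 fires, +5 burnt (F count now 5)
Step 3: +3 fires, +5 burnt (F count now 3)
Step 4: +1 fires, +3 burnt (F count now 1)
Step 5: +1 fires, +1 burnt (F count now 1)
Step 6: +0 fires, +1 burnt (F count now 0)
Fire out after step 6
Initially T: 16, now '.': 24
Total burnt (originally-T cells now '.'): 15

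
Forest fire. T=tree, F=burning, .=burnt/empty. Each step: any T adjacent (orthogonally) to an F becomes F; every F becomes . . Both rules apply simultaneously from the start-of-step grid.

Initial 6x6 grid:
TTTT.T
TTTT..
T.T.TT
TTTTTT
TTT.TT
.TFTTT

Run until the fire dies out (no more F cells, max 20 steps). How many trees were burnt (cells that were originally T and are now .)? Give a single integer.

Step 1: +3 fires, +1 burnt (F count now 3)
Step 2: +3 fires, +3 burnt (F count now 3)
Step 3: +6 fires, +3 burnt (F count now 6)
Step 4: +4 fires, +6 burnt (F count now 4)
Step 5: +6 fires, +4 burnt (F count now 6)
Step 6: +4 fires, +6 burnt (F count now 4)
Step 7: +1 fires, +4 burnt (F count now 1)
Step 8: +0 fires, +1 burnt (F count now 0)
Fire out after step 8
Initially T: 28, now '.': 35
Total burnt (originally-T cells now '.'): 27

Answer: 27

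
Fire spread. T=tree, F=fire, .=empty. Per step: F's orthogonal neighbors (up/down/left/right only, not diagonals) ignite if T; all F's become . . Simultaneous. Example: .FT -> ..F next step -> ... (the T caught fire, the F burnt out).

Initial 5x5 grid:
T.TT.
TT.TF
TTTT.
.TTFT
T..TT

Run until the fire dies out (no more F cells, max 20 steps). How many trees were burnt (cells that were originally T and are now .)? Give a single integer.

Step 1: +5 fires, +2 burnt (F count now 5)
Step 2: +4 fires, +5 burnt (F count now 4)
Step 3: +2 fires, +4 burnt (F count now 2)
Step 4: +2 fires, +2 burnt (F count now 2)
Step 5: +1 fires, +2 burnt (F count now 1)
Step 6: +1 fires, +1 burnt (F count now 1)
Step 7: +0 fires, +1 burnt (F count now 0)
Fire out after step 7
Initially T: 16, now '.': 24
Total burnt (originally-T cells now '.'): 15

Answer: 15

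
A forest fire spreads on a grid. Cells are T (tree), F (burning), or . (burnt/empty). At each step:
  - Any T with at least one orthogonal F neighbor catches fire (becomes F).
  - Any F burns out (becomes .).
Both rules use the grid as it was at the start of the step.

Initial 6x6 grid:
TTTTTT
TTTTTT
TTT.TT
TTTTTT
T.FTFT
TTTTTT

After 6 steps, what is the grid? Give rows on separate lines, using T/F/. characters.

Step 1: 6 trees catch fire, 2 burn out
  TTTTTT
  TTTTTT
  TTT.TT
  TTFTFT
  T..F.F
  TTFTFT
Step 2: 8 trees catch fire, 6 burn out
  TTTTTT
  TTTTTT
  TTF.FT
  TF.F.F
  T.....
  TF.F.F
Step 3: 6 trees catch fire, 8 burn out
  TTTTTT
  TTFTFT
  TF...F
  F.....
  T.....
  F.....
Step 4: 7 trees catch fire, 6 burn out
  TTFTFT
  TF.F.F
  F.....
  ......
  F.....
  ......
Step 5: 4 trees catch fire, 7 burn out
  TF.F.F
  F.....
  ......
  ......
  ......
  ......
Step 6: 1 trees catch fire, 4 burn out
  F.....
  ......
  ......
  ......
  ......
  ......

F.....
......
......
......
......
......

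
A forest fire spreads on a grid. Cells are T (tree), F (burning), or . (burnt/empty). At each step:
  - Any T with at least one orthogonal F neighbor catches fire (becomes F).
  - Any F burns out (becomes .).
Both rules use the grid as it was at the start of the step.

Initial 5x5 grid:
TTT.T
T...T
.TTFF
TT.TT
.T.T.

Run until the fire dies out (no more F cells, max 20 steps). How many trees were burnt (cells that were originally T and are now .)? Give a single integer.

Answer: 10

Derivation:
Step 1: +4 fires, +2 burnt (F count now 4)
Step 2: +3 fires, +4 burnt (F count now 3)
Step 3: +1 fires, +3 burnt (F count now 1)
Step 4: +2 fires, +1 burnt (F count now 2)
Step 5: +0 fires, +2 burnt (F count now 0)
Fire out after step 5
Initially T: 14, now '.': 21
Total burnt (originally-T cells now '.'): 10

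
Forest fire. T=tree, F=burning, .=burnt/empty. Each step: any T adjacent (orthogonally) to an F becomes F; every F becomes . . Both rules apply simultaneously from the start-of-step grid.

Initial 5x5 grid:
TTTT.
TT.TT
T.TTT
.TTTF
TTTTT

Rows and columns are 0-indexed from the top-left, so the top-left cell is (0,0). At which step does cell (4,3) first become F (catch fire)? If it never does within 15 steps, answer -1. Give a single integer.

Step 1: cell (4,3)='T' (+3 fires, +1 burnt)
Step 2: cell (4,3)='F' (+4 fires, +3 burnt)
  -> target ignites at step 2
Step 3: cell (4,3)='.' (+4 fires, +4 burnt)
Step 4: cell (4,3)='.' (+2 fires, +4 burnt)
Step 5: cell (4,3)='.' (+2 fires, +2 burnt)
Step 6: cell (4,3)='.' (+1 fires, +2 burnt)
Step 7: cell (4,3)='.' (+2 fires, +1 burnt)
Step 8: cell (4,3)='.' (+1 fires, +2 burnt)
Step 9: cell (4,3)='.' (+1 fires, +1 burnt)
Step 10: cell (4,3)='.' (+0 fires, +1 burnt)
  fire out at step 10

2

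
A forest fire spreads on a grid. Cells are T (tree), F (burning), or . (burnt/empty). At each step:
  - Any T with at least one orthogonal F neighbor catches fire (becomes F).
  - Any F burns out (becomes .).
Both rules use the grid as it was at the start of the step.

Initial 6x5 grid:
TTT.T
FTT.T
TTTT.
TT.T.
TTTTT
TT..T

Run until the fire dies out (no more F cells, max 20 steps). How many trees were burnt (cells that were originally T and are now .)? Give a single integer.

Answer: 20

Derivation:
Step 1: +3 fires, +1 burnt (F count now 3)
Step 2: +4 fires, +3 burnt (F count now 4)
Step 3: +4 fires, +4 burnt (F count now 4)
Step 4: +3 fires, +4 burnt (F count now 3)
Step 5: +3 fires, +3 burnt (F count now 3)
Step 6: +1 fires, +3 burnt (F count now 1)
Step 7: +1 fires, +1 burnt (F count now 1)
Step 8: +1 fires, +1 burnt (F count now 1)
Step 9: +0 fires, +1 burnt (F count now 0)
Fire out after step 9
Initially T: 22, now '.': 28
Total burnt (originally-T cells now '.'): 20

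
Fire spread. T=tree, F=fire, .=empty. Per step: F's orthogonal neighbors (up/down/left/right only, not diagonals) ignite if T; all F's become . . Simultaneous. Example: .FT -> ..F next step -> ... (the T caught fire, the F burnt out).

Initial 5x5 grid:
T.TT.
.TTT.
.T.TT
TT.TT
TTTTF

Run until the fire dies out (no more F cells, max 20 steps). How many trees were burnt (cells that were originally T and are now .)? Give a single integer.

Answer: 16

Derivation:
Step 1: +2 fires, +1 burnt (F count now 2)
Step 2: +3 fires, +2 burnt (F count now 3)
Step 3: +2 fires, +3 burnt (F count now 2)
Step 4: +3 fires, +2 burnt (F count now 3)
Step 5: +4 fires, +3 burnt (F count now 4)
Step 6: +2 fires, +4 burnt (F count now 2)
Step 7: +0 fires, +2 burnt (F count now 0)
Fire out after step 7
Initially T: 17, now '.': 24
Total burnt (originally-T cells now '.'): 16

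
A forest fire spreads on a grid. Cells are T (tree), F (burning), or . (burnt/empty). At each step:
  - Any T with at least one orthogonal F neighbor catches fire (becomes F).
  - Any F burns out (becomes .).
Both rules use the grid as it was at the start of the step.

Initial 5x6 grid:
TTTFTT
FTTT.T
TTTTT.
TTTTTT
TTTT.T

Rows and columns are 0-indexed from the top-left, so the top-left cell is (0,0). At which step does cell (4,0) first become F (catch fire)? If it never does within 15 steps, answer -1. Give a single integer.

Step 1: cell (4,0)='T' (+6 fires, +2 burnt)
Step 2: cell (4,0)='T' (+6 fires, +6 burnt)
Step 3: cell (4,0)='F' (+6 fires, +6 burnt)
  -> target ignites at step 3
Step 4: cell (4,0)='.' (+4 fires, +6 burnt)
Step 5: cell (4,0)='.' (+2 fires, +4 burnt)
Step 6: cell (4,0)='.' (+1 fires, +2 burnt)
Step 7: cell (4,0)='.' (+0 fires, +1 burnt)
  fire out at step 7

3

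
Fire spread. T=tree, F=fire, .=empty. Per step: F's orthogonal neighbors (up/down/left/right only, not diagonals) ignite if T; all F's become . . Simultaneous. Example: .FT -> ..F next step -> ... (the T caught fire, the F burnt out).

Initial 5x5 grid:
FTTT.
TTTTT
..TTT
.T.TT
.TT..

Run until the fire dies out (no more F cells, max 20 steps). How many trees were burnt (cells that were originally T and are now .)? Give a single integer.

Step 1: +2 fires, +1 burnt (F count now 2)
Step 2: +2 fires, +2 burnt (F count now 2)
Step 3: +2 fires, +2 burnt (F count now 2)
Step 4: +2 fires, +2 burnt (F count now 2)
Step 5: +2 fires, +2 burnt (F count now 2)
Step 6: +2 fires, +2 burnt (F count now 2)
Step 7: +1 fires, +2 burnt (F count now 1)
Step 8: +0 fires, +1 burnt (F count now 0)
Fire out after step 8
Initially T: 16, now '.': 22
Total burnt (originally-T cells now '.'): 13

Answer: 13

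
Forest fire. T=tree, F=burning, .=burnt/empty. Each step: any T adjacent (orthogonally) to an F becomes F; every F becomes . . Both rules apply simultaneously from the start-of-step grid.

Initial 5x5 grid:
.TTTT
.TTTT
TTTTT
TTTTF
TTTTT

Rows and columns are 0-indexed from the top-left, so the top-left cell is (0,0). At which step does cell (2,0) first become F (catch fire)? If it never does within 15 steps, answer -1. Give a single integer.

Step 1: cell (2,0)='T' (+3 fires, +1 burnt)
Step 2: cell (2,0)='T' (+4 fires, +3 burnt)
Step 3: cell (2,0)='T' (+5 fires, +4 burnt)
Step 4: cell (2,0)='T' (+5 fires, +5 burnt)
Step 5: cell (2,0)='F' (+4 fires, +5 burnt)
  -> target ignites at step 5
Step 6: cell (2,0)='.' (+1 fires, +4 burnt)
Step 7: cell (2,0)='.' (+0 fires, +1 burnt)
  fire out at step 7

5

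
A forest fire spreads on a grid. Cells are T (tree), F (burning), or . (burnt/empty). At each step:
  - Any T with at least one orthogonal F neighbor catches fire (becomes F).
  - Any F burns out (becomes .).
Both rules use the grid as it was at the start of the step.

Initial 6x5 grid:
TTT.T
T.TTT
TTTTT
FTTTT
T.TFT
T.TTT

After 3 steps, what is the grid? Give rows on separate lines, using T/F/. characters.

Step 1: 7 trees catch fire, 2 burn out
  TTT.T
  T.TTT
  FTTTT
  .FTFT
  F.F.F
  T.TFT
Step 2: 8 trees catch fire, 7 burn out
  TTT.T
  F.TTT
  .FTFT
  ..F.F
  .....
  F.F.F
Step 3: 4 trees catch fire, 8 burn out
  FTT.T
  ..TFT
  ..F.F
  .....
  .....
  .....

FTT.T
..TFT
..F.F
.....
.....
.....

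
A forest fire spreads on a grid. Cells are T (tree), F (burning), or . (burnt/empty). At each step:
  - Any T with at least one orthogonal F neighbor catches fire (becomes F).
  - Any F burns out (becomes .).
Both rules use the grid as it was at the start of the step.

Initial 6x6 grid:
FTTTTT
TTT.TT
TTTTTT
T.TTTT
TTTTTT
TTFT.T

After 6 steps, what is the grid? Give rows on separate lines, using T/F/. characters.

Step 1: 5 trees catch fire, 2 burn out
  .FTTTT
  FTT.TT
  TTTTTT
  T.TTTT
  TTFTTT
  TF.F.T
Step 2: 7 trees catch fire, 5 burn out
  ..FTTT
  .FT.TT
  FTTTTT
  T.FTTT
  TF.FTT
  F....T
Step 3: 8 trees catch fire, 7 burn out
  ...FTT
  ..F.TT
  .FFTTT
  F..FTT
  F...FT
  .....T
Step 4: 4 trees catch fire, 8 burn out
  ....FT
  ....TT
  ...FTT
  ....FT
  .....F
  .....T
Step 5: 5 trees catch fire, 4 burn out
  .....F
  ....FT
  ....FT
  .....F
  ......
  .....F
Step 6: 2 trees catch fire, 5 burn out
  ......
  .....F
  .....F
  ......
  ......
  ......

......
.....F
.....F
......
......
......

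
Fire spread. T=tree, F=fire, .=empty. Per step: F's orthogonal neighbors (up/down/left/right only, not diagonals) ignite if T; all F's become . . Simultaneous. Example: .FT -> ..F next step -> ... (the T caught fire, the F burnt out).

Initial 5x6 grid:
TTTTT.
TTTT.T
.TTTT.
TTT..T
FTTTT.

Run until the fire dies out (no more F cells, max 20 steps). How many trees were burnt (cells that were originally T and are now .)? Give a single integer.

Step 1: +2 fires, +1 burnt (F count now 2)
Step 2: +2 fires, +2 burnt (F count now 2)
Step 3: +3 fires, +2 burnt (F count now 3)
Step 4: +3 fires, +3 burnt (F count now 3)
Step 5: +4 fires, +3 burnt (F count now 4)
Step 6: +4 fires, +4 burnt (F count now 4)
Step 7: +1 fires, +4 burnt (F count now 1)
Step 8: +1 fires, +1 burnt (F count now 1)
Step 9: +0 fires, +1 burnt (F count now 0)
Fire out after step 9
Initially T: 22, now '.': 28
Total burnt (originally-T cells now '.'): 20

Answer: 20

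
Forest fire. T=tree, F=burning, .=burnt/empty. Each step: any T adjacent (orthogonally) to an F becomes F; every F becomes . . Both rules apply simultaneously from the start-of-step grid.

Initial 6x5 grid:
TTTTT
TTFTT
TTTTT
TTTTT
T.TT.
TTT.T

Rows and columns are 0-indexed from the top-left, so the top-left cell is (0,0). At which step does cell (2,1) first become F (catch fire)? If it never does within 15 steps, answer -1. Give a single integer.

Step 1: cell (2,1)='T' (+4 fires, +1 burnt)
Step 2: cell (2,1)='F' (+7 fires, +4 burnt)
  -> target ignites at step 2
Step 3: cell (2,1)='.' (+7 fires, +7 burnt)
Step 4: cell (2,1)='.' (+4 fires, +7 burnt)
Step 5: cell (2,1)='.' (+2 fires, +4 burnt)
Step 6: cell (2,1)='.' (+1 fires, +2 burnt)
Step 7: cell (2,1)='.' (+0 fires, +1 burnt)
  fire out at step 7

2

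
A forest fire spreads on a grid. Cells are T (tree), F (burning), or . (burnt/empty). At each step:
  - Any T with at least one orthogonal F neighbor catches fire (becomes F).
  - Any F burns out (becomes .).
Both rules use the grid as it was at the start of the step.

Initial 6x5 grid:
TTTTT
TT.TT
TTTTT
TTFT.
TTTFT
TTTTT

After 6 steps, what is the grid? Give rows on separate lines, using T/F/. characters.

Step 1: 6 trees catch fire, 2 burn out
  TTTTT
  TT.TT
  TTFTT
  TF.F.
  TTF.F
  TTTFT
Step 2: 6 trees catch fire, 6 burn out
  TTTTT
  TT.TT
  TF.FT
  F....
  TF...
  TTF.F
Step 3: 6 trees catch fire, 6 burn out
  TTTTT
  TF.FT
  F...F
  .....
  F....
  TF...
Step 4: 5 trees catch fire, 6 burn out
  TFTFT
  F...F
  .....
  .....
  .....
  F....
Step 5: 3 trees catch fire, 5 burn out
  F.F.F
  .....
  .....
  .....
  .....
  .....
Step 6: 0 trees catch fire, 3 burn out
  .....
  .....
  .....
  .....
  .....
  .....

.....
.....
.....
.....
.....
.....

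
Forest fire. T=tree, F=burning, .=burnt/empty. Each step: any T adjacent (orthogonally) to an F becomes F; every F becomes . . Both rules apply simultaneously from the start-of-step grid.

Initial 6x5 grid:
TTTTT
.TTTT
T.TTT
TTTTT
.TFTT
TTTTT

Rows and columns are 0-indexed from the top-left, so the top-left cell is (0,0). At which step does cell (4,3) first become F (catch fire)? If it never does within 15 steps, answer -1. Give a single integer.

Step 1: cell (4,3)='F' (+4 fires, +1 burnt)
  -> target ignites at step 1
Step 2: cell (4,3)='.' (+6 fires, +4 burnt)
Step 3: cell (4,3)='.' (+6 fires, +6 burnt)
Step 4: cell (4,3)='.' (+5 fires, +6 burnt)
Step 5: cell (4,3)='.' (+3 fires, +5 burnt)
Step 6: cell (4,3)='.' (+2 fires, +3 burnt)
Step 7: cell (4,3)='.' (+0 fires, +2 burnt)
  fire out at step 7

1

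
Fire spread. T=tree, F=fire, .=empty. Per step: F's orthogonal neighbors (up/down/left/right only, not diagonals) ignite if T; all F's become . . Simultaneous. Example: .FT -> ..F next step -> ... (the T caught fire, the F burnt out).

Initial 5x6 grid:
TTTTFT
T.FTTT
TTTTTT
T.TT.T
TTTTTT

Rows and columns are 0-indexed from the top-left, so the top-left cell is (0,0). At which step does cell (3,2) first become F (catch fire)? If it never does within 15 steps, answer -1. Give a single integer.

Step 1: cell (3,2)='T' (+6 fires, +2 burnt)
Step 2: cell (3,2)='F' (+6 fires, +6 burnt)
  -> target ignites at step 2
Step 3: cell (3,2)='.' (+5 fires, +6 burnt)
Step 4: cell (3,2)='.' (+5 fires, +5 burnt)
Step 5: cell (3,2)='.' (+3 fires, +5 burnt)
Step 6: cell (3,2)='.' (+0 fires, +3 burnt)
  fire out at step 6

2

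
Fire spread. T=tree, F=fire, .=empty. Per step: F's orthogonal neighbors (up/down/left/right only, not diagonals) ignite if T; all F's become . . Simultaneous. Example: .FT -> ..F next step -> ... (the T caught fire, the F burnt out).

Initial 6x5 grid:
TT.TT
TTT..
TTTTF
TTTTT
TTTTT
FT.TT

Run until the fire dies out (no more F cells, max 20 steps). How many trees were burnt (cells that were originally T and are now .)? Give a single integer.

Step 1: +4 fires, +2 burnt (F count now 4)
Step 2: +5 fires, +4 burnt (F count now 5)
Step 3: +8 fires, +5 burnt (F count now 8)
Step 4: +3 fires, +8 burnt (F count now 3)
Step 5: +2 fires, +3 burnt (F count now 2)
Step 6: +0 fires, +2 burnt (F count now 0)
Fire out after step 6
Initially T: 24, now '.': 28
Total burnt (originally-T cells now '.'): 22

Answer: 22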